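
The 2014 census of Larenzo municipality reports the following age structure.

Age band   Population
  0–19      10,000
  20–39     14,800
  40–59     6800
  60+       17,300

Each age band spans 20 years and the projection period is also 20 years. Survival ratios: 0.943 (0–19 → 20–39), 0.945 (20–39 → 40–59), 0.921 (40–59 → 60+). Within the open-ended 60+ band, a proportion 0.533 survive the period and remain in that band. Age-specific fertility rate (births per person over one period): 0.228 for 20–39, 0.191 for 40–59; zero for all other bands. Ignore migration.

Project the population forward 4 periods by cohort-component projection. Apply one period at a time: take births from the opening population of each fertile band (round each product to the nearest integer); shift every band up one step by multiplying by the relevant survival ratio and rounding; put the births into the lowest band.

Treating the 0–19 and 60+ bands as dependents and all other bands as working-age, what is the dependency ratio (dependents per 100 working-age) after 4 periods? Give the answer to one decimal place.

Let band 1 be 0–19 through band 4 = 60+.
Period 1:
Births: 14800 × 0.228 = 3374, 6800 × 0.191 = 1299 — total 4673
Band 2: 10000 × 0.943 = 9430
Band 3: 14800 × 0.945 = 13986
Band 4: 6800 × 0.921 + 17300 × 0.533 = 6263 + 9221 = 15484
Giving 4673 / 9430 / 13986 / 15484.
Period 2:
Births: 9430 × 0.228 = 2150, 13986 × 0.191 = 2671 — total 4821
Band 2: 4673 × 0.943 = 4407
Band 3: 9430 × 0.945 = 8911
Band 4: 13986 × 0.921 + 15484 × 0.533 = 12881 + 8253 = 21134
Giving 4821 / 4407 / 8911 / 21134.
Period 3:
Births: 4407 × 0.228 = 1005, 8911 × 0.191 = 1702 — total 2707
Band 2: 4821 × 0.943 = 4546
Band 3: 4407 × 0.945 = 4165
Band 4: 8911 × 0.921 + 21134 × 0.533 = 8207 + 11264 = 19471
Giving 2707 / 4546 / 4165 / 19471.
Period 4:
Births: 4546 × 0.228 = 1036, 4165 × 0.191 = 796 — total 1832
Band 2: 2707 × 0.943 = 2553
Band 3: 4546 × 0.945 = 4296
Band 4: 4165 × 0.921 + 19471 × 0.533 = 3836 + 10378 = 14214
Giving 1832 / 2553 / 4296 / 14214.
Dependents (band 0–19 + band 60+) = 1832 + 14214 = 16046; working-age = 6849; ratio = 16046/6849 × 100 = 234.3

234.3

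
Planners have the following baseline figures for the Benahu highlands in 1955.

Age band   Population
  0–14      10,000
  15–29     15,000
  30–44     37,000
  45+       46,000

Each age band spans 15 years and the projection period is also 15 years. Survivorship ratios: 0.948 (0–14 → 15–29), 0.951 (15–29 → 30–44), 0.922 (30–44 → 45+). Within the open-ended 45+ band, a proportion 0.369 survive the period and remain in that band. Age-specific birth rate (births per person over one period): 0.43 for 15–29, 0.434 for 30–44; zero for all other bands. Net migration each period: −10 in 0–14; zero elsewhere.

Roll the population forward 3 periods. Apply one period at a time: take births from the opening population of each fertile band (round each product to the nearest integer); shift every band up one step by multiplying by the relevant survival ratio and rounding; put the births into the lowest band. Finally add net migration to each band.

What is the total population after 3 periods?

— Period 1 —
Births: 15000 × 0.43 = 6450 ; 37000 × 0.434 = 16058 → total 22508
15–29: 10000 × 0.948 = 9480
30–44: 15000 × 0.951 = 14265
45+: 37000 × 0.922 + 46000 × 0.369 = 34114 + 16974 = 51088
Net migration: 0–14 − 10 → 22498
End of period: [22498, 9480, 14265, 51088]
— Period 2 —
Births: 9480 × 0.43 = 4076 ; 14265 × 0.434 = 6191 → total 10267
15–29: 22498 × 0.948 = 21328
30–44: 9480 × 0.951 = 9015
45+: 14265 × 0.922 + 51088 × 0.369 = 13152 + 18851 = 32003
Net migration: 0–14 − 10 → 10257
End of period: [10257, 21328, 9015, 32003]
— Period 3 —
Births: 21328 × 0.43 = 9171 ; 9015 × 0.434 = 3913 → total 13084
15–29: 10257 × 0.948 = 9724
30–44: 21328 × 0.951 = 20283
45+: 9015 × 0.922 + 32003 × 0.369 = 8312 + 11809 = 20121
Net migration: 0–14 − 10 → 13074
End of period: [13074, 9724, 20283, 20121]
Total after period 3: 13074 + 9724 + 20283 + 20121 = 63202

63202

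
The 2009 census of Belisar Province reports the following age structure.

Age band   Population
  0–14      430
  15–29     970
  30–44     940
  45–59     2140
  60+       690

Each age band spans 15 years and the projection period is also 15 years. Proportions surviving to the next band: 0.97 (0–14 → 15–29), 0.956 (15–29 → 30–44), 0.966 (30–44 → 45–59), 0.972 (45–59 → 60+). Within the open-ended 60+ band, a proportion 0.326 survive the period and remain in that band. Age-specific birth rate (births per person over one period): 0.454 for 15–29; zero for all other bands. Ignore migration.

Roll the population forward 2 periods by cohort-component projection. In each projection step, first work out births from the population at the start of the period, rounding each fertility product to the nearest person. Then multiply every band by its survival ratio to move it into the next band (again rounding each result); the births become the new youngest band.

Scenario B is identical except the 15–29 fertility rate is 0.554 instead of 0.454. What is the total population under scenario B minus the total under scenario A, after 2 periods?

Call the groups 1 to 5, youngest first.
Period 1:
Births: 970 × 0.454 = 440
Group 2: 430 × 0.97 = 417
Group 3: 970 × 0.956 = 927
Group 4: 940 × 0.966 = 908
Group 5: 2140 × 0.972 + 690 × 0.326 = 2080 + 225 = 2305
Population now: 0–14=440, 15–29=417, 30–44=927, 45–59=908, 60+=2305
Period 2:
Births: 417 × 0.454 = 189
Group 2: 440 × 0.97 = 427
Group 3: 417 × 0.956 = 399
Group 4: 927 × 0.966 = 895
Group 5: 908 × 0.972 + 2305 × 0.326 = 883 + 751 = 1634
Population now: 0–14=189, 15–29=427, 30–44=399, 45–59=895, 60+=1634
Scenario A total after 2 periods: 3544
Scenario B projection —
Period 1:
Births: 970 × 0.554 = 537
Group 2: 430 × 0.97 = 417
Group 3: 970 × 0.956 = 927
Group 4: 940 × 0.966 = 908
Group 5: 2140 × 0.972 + 690 × 0.326 = 2080 + 225 = 2305
Population now: 0–14=537, 15–29=417, 30–44=927, 45–59=908, 60+=2305
Period 2:
Births: 417 × 0.554 = 231
Group 2: 537 × 0.97 = 521
Group 3: 417 × 0.956 = 399
Group 4: 927 × 0.966 = 895
Group 5: 908 × 0.972 + 2305 × 0.326 = 883 + 751 = 1634
Population now: 0–14=231, 15–29=521, 30–44=399, 45–59=895, 60+=1634
Scenario B total after 2 periods: 3680
Difference B − A = 3680 − 3544 = 136

136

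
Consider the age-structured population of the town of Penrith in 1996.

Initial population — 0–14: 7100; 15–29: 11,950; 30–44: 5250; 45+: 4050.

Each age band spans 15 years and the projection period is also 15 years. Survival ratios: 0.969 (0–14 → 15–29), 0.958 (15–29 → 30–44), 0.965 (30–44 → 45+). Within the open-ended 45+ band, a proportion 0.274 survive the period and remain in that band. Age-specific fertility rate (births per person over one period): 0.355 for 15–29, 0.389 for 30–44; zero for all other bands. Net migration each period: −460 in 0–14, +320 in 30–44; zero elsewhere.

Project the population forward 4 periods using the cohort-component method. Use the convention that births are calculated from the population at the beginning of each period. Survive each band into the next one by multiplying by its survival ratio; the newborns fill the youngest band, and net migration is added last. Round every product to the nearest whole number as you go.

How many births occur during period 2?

After projecting period 1:
Births: 11950 * 0.355 = 4242 ; 5250 * 0.389 = 2042 — total 6284
15–29: 7100 * 0.969 = 6880
30–44: 11950 * 0.958 = 11448
45+: 5250 * 0.965 + 4050 * 0.274 = 5066 + 1110 = 6176
Net migration: 0–14 − 460 → 5824; 30–44 + 320 → 11768
Population now: 0–14=5824, 15–29=6880, 30–44=11768, 45+=6176
After projecting period 2:
Births: 6880 * 0.355 = 2442 ; 11768 * 0.389 = 4578 — total 7020
15–29: 5824 * 0.969 = 5643
30–44: 6880 * 0.958 = 6591
45+: 11768 * 0.965 + 6176 * 0.274 = 11356 + 1692 = 13048
Net migration: 0–14 − 460 → 6560; 30–44 + 320 → 6911
Population now: 0–14=6560, 15–29=5643, 30–44=6911, 45+=13048

7020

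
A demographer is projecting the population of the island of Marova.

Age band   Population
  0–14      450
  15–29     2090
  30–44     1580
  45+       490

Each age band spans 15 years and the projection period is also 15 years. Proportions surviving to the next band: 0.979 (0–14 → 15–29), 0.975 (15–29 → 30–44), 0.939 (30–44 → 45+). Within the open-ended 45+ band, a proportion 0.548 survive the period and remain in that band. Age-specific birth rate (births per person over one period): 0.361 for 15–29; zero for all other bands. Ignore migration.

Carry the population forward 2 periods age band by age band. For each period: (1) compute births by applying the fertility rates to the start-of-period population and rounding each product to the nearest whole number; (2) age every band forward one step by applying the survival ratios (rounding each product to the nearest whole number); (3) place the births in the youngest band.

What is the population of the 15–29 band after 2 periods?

738

(Bands numbered youngest = 1 to oldest = 4.)
— Period 1 —
Births: 2090 × 0.361 = 754
Band 2: 450 × 0.979 = 441
Band 3: 2090 × 0.975 = 2038
Band 4: 1580 × 0.939 + 490 × 0.548 = 1484 + 269 = 1753
→ [754, 441, 2038, 1753]
— Period 2 —
Births: 441 × 0.361 = 159
Band 2: 754 × 0.979 = 738
Band 3: 441 × 0.975 = 430
Band 4: 2038 × 0.939 + 1753 × 0.548 = 1914 + 961 = 2875
→ [159, 738, 430, 2875]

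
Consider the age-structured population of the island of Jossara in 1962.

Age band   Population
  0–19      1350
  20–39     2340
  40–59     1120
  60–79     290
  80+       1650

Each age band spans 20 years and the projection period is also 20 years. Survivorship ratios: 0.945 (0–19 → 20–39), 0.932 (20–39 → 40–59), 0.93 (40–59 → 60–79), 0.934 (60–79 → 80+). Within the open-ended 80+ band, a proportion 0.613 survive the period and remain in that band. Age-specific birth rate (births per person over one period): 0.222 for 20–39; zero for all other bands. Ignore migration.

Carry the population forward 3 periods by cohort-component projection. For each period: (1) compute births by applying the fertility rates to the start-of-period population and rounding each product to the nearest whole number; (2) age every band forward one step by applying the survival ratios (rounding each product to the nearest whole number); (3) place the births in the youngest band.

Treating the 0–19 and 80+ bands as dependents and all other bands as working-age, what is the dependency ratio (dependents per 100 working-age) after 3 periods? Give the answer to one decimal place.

168.4

Let band 1 be 0–19 through band 5 = 80+.
Period 1:
Births: 2340 × 0.222 = 519
Band 2: 1350 × 0.945 = 1276
Band 3: 2340 × 0.932 = 2181
Band 4: 1120 × 0.93 = 1042
Band 5: 290 × 0.934 + 1650 × 0.613 = 271 + 1011 = 1282
→ [519, 1276, 2181, 1042, 1282]
Period 2:
Births: 1276 × 0.222 = 283
Band 2: 519 × 0.945 = 490
Band 3: 1276 × 0.932 = 1189
Band 4: 2181 × 0.93 = 2028
Band 5: 1042 × 0.934 + 1282 × 0.613 = 973 + 786 = 1759
→ [283, 490, 1189, 2028, 1759]
Period 3:
Births: 490 × 0.222 = 109
Band 2: 283 × 0.945 = 267
Band 3: 490 × 0.932 = 457
Band 4: 1189 × 0.93 = 1106
Band 5: 2028 × 0.934 + 1759 × 0.613 = 1894 + 1078 = 2972
→ [109, 267, 457, 1106, 2972]
Dependents (band 0–19 + band 80+) = 109 + 2972 = 3081; working-age = 1830; ratio = 3081/1830 × 100 = 168.4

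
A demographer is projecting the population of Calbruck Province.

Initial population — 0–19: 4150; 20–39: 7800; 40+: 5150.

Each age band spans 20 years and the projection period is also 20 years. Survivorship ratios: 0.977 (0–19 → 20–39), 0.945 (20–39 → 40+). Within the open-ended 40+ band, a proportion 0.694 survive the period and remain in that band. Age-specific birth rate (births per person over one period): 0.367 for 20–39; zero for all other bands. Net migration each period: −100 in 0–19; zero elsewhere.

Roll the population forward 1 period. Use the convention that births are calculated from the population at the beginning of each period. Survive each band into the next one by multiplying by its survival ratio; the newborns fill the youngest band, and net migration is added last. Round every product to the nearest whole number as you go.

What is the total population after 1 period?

(Bands numbered youngest = 1 to oldest = 3.)
[period 1]
Births: 7800 × 0.367 = 2863
Band 2: 4150 × 0.977 = 4055
Band 3: 7800 × 0.945 + 5150 × 0.694 = 7371 + 3574 = 10945
Net migration: Band 1 − 100 → 2763
→ [2763, 4055, 10945]
Total after period 1: 2763 + 4055 + 10945 = 17763

17763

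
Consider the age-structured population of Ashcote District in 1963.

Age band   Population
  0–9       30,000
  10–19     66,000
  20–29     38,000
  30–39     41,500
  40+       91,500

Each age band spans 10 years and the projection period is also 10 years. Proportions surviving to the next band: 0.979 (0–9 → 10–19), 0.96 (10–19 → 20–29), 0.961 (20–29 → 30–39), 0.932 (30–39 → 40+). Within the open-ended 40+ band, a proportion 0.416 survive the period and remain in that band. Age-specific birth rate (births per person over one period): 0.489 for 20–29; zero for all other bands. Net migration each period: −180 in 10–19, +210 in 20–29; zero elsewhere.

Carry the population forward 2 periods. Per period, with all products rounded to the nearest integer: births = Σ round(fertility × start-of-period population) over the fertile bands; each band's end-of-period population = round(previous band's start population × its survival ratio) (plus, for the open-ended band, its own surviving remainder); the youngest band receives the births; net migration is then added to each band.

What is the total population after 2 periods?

Let band 1 be 0–9 through band 5 = 40+.
— Period 1 —
Births: 38000 * 0.489 = 18582
Band 2: 30000 * 0.979 = 29370
Band 3: 66000 * 0.96 = 63360
Band 4: 38000 * 0.961 = 36518
Band 5: 41500 * 0.932 + 91500 * 0.416 = 38678 + 38064 = 76742
Net migration: Band 2 − 180 → 29190; Band 3 + 210 → 63570
→ [18582, 29190, 63570, 36518, 76742]
— Period 2 —
Births: 63570 * 0.489 = 31086
Band 2: 18582 * 0.979 = 18192
Band 3: 29190 * 0.96 = 28022
Band 4: 63570 * 0.961 = 61091
Band 5: 36518 * 0.932 + 76742 * 0.416 = 34035 + 31925 = 65960
Net migration: Band 2 − 180 → 18012; Band 3 + 210 → 28232
→ [31086, 18012, 28232, 61091, 65960]
Total after period 2: 31086 + 18012 + 28232 + 61091 + 65960 = 204381

204381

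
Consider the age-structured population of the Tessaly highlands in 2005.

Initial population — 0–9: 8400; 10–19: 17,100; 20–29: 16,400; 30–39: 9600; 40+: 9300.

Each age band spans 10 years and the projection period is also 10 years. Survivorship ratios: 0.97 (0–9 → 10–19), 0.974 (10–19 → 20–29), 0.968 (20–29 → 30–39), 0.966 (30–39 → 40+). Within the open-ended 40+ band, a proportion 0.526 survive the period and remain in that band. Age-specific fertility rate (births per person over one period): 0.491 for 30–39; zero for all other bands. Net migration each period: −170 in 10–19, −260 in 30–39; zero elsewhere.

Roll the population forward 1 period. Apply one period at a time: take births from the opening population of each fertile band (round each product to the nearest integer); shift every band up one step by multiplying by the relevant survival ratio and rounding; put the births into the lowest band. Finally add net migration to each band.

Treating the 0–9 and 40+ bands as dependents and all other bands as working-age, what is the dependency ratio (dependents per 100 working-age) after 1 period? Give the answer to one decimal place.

46.9

After projecting period 1:
Births: 9600 × 0.491 = 4714
10–19: 8400 × 0.97 = 8148
20–29: 17100 × 0.974 = 16655
30–39: 16400 × 0.968 = 15875
40+: 9600 × 0.966 + 9300 × 0.526 = 9274 + 4892 = 14166
Net migration: 10–19 − 170 → 7978; 30–39 − 260 → 15615
→ [4714, 7978, 16655, 15615, 14166]
Dependents (band 0–9 + band 40+) = 4714 + 14166 = 18880; working-age = 40248; ratio = 18880/40248 × 100 = 46.9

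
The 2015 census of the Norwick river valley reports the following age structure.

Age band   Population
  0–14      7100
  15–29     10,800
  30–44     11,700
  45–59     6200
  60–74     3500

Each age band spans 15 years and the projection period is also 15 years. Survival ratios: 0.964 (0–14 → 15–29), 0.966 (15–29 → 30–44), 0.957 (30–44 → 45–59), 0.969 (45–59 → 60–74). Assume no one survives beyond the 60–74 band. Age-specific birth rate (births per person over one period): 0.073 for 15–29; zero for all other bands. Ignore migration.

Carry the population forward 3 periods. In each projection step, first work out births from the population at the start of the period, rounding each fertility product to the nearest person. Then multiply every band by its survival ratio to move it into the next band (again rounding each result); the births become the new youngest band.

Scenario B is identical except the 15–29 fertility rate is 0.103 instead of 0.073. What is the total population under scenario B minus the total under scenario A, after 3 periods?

555

Period 1.
Births: 10800 × 0.073 = 788
15–29: 7100 × 0.964 = 6844
30–44: 10800 × 0.966 = 10433
45–59: 11700 × 0.957 = 11197
60–74: 6200 × 0.969 = 6008
→ [788, 6844, 10433, 11197, 6008]
Period 2.
Births: 6844 × 0.073 = 500
15–29: 788 × 0.964 = 760
30–44: 6844 × 0.966 = 6611
45–59: 10433 × 0.957 = 9984
60–74: 11197 × 0.969 = 10850
→ [500, 760, 6611, 9984, 10850]
Period 3.
Births: 760 × 0.073 = 55
15–29: 500 × 0.964 = 482
30–44: 760 × 0.966 = 734
45–59: 6611 × 0.957 = 6327
60–74: 9984 × 0.969 = 9674
→ [55, 482, 734, 6327, 9674]
Scenario A total after 3 periods: 17272
Scenario B projection —
Period 1.
Births: 10800 × 0.103 = 1112
15–29: 7100 × 0.964 = 6844
30–44: 10800 × 0.966 = 10433
45–59: 11700 × 0.957 = 11197
60–74: 6200 × 0.969 = 6008
→ [1112, 6844, 10433, 11197, 6008]
Period 2.
Births: 6844 × 0.103 = 705
15–29: 1112 × 0.964 = 1072
30–44: 6844 × 0.966 = 6611
45–59: 10433 × 0.957 = 9984
60–74: 11197 × 0.969 = 10850
→ [705, 1072, 6611, 9984, 10850]
Period 3.
Births: 1072 × 0.103 = 110
15–29: 705 × 0.964 = 680
30–44: 1072 × 0.966 = 1036
45–59: 6611 × 0.957 = 6327
60–74: 9984 × 0.969 = 9674
→ [110, 680, 1036, 6327, 9674]
Scenario B total after 3 periods: 17827
Difference B − A = 17827 − 17272 = 555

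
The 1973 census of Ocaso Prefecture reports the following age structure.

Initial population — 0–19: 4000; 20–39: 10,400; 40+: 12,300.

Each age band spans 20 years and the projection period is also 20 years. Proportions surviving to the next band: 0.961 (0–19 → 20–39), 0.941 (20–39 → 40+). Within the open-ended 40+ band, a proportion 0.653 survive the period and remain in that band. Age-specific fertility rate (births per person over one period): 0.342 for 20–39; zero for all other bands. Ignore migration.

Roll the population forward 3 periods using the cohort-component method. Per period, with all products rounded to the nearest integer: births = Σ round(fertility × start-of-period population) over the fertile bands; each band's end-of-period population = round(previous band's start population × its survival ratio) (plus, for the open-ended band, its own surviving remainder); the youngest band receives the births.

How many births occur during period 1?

— Period 1 —
Births: 10400 * 0.342 = 3557
20–39: 4000 * 0.961 = 3844
40+: 10400 * 0.941 + 12300 * 0.653 = 9786 + 8032 = 17818
End of period: [3557, 3844, 17818]

3557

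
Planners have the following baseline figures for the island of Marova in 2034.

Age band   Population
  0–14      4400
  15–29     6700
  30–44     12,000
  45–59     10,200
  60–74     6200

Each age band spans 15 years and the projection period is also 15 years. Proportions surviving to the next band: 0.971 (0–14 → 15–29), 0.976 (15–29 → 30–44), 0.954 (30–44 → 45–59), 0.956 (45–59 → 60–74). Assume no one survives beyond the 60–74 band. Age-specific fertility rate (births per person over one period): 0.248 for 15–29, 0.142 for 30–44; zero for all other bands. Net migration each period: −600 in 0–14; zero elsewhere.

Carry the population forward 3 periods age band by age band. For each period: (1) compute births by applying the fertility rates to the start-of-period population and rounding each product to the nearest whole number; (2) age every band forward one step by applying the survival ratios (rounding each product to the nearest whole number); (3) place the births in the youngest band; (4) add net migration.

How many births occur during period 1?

After projecting period 1:
Births: 6700 * 0.248 = 1662  |  12000 * 0.142 = 1704 ⇒ total 3366
15–29: 4400 * 0.971 = 4272
30–44: 6700 * 0.976 = 6539
45–59: 12000 * 0.954 = 11448
60–74: 10200 * 0.956 = 9751
Net migration: 0–14 − 600 → 2766
→ [2766, 4272, 6539, 11448, 9751]

3366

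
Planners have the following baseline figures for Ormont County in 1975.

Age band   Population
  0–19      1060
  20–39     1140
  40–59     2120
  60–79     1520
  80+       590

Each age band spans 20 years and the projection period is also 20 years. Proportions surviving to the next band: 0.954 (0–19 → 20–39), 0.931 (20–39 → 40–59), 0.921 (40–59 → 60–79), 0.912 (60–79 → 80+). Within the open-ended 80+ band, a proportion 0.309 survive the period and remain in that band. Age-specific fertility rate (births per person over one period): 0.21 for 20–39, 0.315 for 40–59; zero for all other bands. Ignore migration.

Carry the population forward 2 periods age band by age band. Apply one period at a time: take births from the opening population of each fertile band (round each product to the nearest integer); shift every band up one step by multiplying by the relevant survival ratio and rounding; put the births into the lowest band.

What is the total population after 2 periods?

(Groups numbered youngest = 1 to oldest = 5.)
Period 1:
Births: 1140 * 0.21 = 239  |  2120 * 0.315 = 668 → 907
Group 2: 1060 * 0.954 = 1011
Group 3: 1140 * 0.931 = 1061
Group 4: 2120 * 0.921 = 1953
Group 5: 1520 * 0.912 + 590 * 0.309 = 1386 + 182 = 1568
→ [907, 1011, 1061, 1953, 1568]
Period 2:
Births: 1011 * 0.21 = 212  |  1061 * 0.315 = 334 → 546
Group 2: 907 * 0.954 = 865
Group 3: 1011 * 0.931 = 941
Group 4: 1061 * 0.921 = 977
Group 5: 1953 * 0.912 + 1568 * 0.309 = 1781 + 485 = 2266
→ [546, 865, 941, 977, 2266]
Total after period 2: 546 + 865 + 941 + 977 + 2266 = 5595

5595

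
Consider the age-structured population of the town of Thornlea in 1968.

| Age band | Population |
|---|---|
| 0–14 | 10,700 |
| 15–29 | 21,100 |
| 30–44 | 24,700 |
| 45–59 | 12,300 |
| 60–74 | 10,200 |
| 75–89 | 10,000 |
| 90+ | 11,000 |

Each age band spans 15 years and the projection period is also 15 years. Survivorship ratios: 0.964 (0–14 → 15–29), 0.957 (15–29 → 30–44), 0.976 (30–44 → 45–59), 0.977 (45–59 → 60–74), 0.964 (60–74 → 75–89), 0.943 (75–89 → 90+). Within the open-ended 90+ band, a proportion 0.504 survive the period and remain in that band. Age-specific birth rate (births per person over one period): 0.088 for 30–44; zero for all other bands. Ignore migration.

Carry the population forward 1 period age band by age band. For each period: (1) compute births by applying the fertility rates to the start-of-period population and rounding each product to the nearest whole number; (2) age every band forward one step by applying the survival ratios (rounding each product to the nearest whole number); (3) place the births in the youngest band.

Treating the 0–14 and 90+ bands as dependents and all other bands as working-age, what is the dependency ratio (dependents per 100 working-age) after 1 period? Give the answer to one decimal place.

(Bands numbered youngest = 1 to oldest = 7.)
— Period 1 —
Births: 24700 * 0.088 = 2174
Band 2: 10700 * 0.964 = 10315
Band 3: 21100 * 0.957 = 20193
Band 4: 24700 * 0.976 = 24107
Band 5: 12300 * 0.977 = 12017
Band 6: 10200 * 0.964 = 9833
Band 7: 10000 * 0.943 + 11000 * 0.504 = 9430 + 5544 = 14974
Population now: 0–14=2174, 15–29=10315, 30–44=20193, 45–59=24107, 60–74=12017, 75–89=9833, 90+=14974
Dependents (band 0–14 + band 90+) = 2174 + 14974 = 17148; working-age = 76465; ratio = 17148/76465 × 100 = 22.4

22.4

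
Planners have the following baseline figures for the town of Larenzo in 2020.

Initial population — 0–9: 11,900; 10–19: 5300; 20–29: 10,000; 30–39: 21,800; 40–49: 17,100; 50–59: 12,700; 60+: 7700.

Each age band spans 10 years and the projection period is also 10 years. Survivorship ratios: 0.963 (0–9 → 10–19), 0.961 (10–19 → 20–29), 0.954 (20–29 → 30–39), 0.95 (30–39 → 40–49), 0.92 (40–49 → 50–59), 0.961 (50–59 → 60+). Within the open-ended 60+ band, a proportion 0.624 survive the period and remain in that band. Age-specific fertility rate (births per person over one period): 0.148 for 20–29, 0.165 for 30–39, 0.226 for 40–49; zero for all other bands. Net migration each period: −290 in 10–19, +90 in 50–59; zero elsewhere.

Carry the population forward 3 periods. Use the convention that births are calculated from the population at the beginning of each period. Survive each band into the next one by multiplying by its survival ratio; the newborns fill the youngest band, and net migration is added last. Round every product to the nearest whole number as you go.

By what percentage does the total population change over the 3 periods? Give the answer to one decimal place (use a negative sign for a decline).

Call the groups 1 to 7, youngest first.
— Period 1 —
Births: 10000 × 0.148 = 1480  |  21800 × 0.165 = 3597  |  17100 × 0.226 = 3865 → 8942
Group 2: 11900 × 0.963 = 11460
Group 3: 5300 × 0.961 = 5093
Group 4: 10000 × 0.954 = 9540
Group 5: 21800 × 0.95 = 20710
Group 6: 17100 × 0.92 = 15732
Group 7: 12700 × 0.961 + 7700 × 0.624 = 12205 + 4805 = 17010
Net migration: Group 2 − 290 → 11170; Group 6 + 90 → 15822
Giving 8942 / 11170 / 5093 / 9540 / 20710 / 15822 / 17010.
— Period 2 —
Births: 5093 × 0.148 = 754  |  9540 × 0.165 = 1574  |  20710 × 0.226 = 4680 → 7008
Group 2: 8942 × 0.963 = 8611
Group 3: 11170 × 0.961 = 10734
Group 4: 5093 × 0.954 = 4859
Group 5: 9540 × 0.95 = 9063
Group 6: 20710 × 0.92 = 19053
Group 7: 15822 × 0.961 + 17010 × 0.624 = 15205 + 10614 = 25819
Net migration: Group 2 − 290 → 8321; Group 6 + 90 → 19143
Giving 7008 / 8321 / 10734 / 4859 / 9063 / 19143 / 25819.
— Period 3 —
Births: 10734 × 0.148 = 1589  |  4859 × 0.165 = 802  |  9063 × 0.226 = 2048 → 4439
Group 2: 7008 × 0.963 = 6749
Group 3: 8321 × 0.961 = 7996
Group 4: 10734 × 0.954 = 10240
Group 5: 4859 × 0.95 = 4616
Group 6: 9063 × 0.92 = 8338
Group 7: 19143 × 0.961 + 25819 × 0.624 = 18396 + 16111 = 34507
Net migration: Group 2 − 290 → 6459; Group 6 + 90 → 8428
Giving 4439 / 6459 / 7996 / 10240 / 4616 / 8428 / 34507.
Total: 86500 → 76685; change = -9815; percentage change = -11.3%

-11.3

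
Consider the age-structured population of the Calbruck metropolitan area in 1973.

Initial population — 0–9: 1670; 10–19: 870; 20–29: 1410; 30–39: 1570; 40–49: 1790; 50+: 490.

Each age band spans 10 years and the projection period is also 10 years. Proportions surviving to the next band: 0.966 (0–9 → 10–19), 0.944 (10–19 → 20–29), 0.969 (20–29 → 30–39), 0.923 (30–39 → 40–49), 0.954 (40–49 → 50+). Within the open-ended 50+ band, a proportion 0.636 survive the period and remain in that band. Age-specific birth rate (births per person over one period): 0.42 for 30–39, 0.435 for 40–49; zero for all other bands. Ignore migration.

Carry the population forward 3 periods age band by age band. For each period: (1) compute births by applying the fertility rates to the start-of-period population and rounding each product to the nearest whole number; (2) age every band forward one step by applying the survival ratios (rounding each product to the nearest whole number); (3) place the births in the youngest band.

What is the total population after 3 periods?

Numbering the bands 1..6 from youngest to oldest:
After projecting period 1:
Births: 1570 × 0.42 = 659, 1790 × 0.435 = 779 → 1438
Band 2: 1670 × 0.966 = 1613
Band 3: 870 × 0.944 = 821
Band 4: 1410 × 0.969 = 1366
Band 5: 1570 × 0.923 = 1449
Band 6: 1790 × 0.954 + 490 × 0.636 = 1708 + 312 = 2020
Population now: 0–9=1438, 10–19=1613, 20–29=821, 30–39=1366, 40–49=1449, 50+=2020
After projecting period 2:
Births: 1366 × 0.42 = 574, 1449 × 0.435 = 630 → 1204
Band 2: 1438 × 0.966 = 1389
Band 3: 1613 × 0.944 = 1523
Band 4: 821 × 0.969 = 796
Band 5: 1366 × 0.923 = 1261
Band 6: 1449 × 0.954 + 2020 × 0.636 = 1382 + 1285 = 2667
Population now: 0–9=1204, 10–19=1389, 20–29=1523, 30–39=796, 40–49=1261, 50+=2667
After projecting period 3:
Births: 796 × 0.42 = 334, 1261 × 0.435 = 549 → 883
Band 2: 1204 × 0.966 = 1163
Band 3: 1389 × 0.944 = 1311
Band 4: 1523 × 0.969 = 1476
Band 5: 796 × 0.923 = 735
Band 6: 1261 × 0.954 + 2667 × 0.636 = 1203 + 1696 = 2899
Population now: 0–9=883, 10–19=1163, 20–29=1311, 30–39=1476, 40–49=735, 50+=2899
Total after period 3: 883 + 1163 + 1311 + 1476 + 735 + 2899 = 8467

8467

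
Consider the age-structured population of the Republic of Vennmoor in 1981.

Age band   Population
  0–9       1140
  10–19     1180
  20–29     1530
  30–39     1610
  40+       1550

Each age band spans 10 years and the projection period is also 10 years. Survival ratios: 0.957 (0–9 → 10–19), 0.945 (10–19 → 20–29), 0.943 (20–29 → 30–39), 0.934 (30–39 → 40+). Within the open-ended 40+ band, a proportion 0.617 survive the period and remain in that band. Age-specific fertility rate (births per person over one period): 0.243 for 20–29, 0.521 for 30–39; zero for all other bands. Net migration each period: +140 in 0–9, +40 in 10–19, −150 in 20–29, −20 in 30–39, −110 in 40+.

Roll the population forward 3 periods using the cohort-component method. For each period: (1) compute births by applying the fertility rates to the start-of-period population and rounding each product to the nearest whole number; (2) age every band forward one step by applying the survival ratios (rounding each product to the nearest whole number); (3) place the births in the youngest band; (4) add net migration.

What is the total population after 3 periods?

Numbering the bands 1..5 from youngest to oldest:
[period 1]
Births: 1530 × 0.243 = 372, 1610 × 0.521 = 839 → total 1211
Band 2: 1140 × 0.957 = 1091
Band 3: 1180 × 0.945 = 1115
Band 4: 1530 × 0.943 = 1443
Band 5: 1610 × 0.934 + 1550 × 0.617 = 1504 + 956 = 2460
Net migration: Band 1 + 140 → 1351; Band 2 + 40 → 1131; Band 3 − 150 → 965; Band 4 − 20 → 1423; Band 5 − 110 → 2350
Giving 1351 / 1131 / 965 / 1423 / 2350.
[period 2]
Births: 965 × 0.243 = 234, 1423 × 0.521 = 741 → total 975
Band 2: 1351 × 0.957 = 1293
Band 3: 1131 × 0.945 = 1069
Band 4: 965 × 0.943 = 910
Band 5: 1423 × 0.934 + 2350 × 0.617 = 1329 + 1450 = 2779
Net migration: Band 1 + 140 → 1115; Band 2 + 40 → 1333; Band 3 − 150 → 919; Band 4 − 20 → 890; Band 5 − 110 → 2669
Giving 1115 / 1333 / 919 / 890 / 2669.
[period 3]
Births: 919 × 0.243 = 223, 890 × 0.521 = 464 → total 687
Band 2: 1115 × 0.957 = 1067
Band 3: 1333 × 0.945 = 1260
Band 4: 919 × 0.943 = 867
Band 5: 890 × 0.934 + 2669 × 0.617 = 831 + 1647 = 2478
Net migration: Band 1 + 140 → 827; Band 2 + 40 → 1107; Band 3 − 150 → 1110; Band 4 − 20 → 847; Band 5 − 110 → 2368
Giving 827 / 1107 / 1110 / 847 / 2368.
Total after period 3: 827 + 1107 + 1110 + 847 + 2368 = 6259

6259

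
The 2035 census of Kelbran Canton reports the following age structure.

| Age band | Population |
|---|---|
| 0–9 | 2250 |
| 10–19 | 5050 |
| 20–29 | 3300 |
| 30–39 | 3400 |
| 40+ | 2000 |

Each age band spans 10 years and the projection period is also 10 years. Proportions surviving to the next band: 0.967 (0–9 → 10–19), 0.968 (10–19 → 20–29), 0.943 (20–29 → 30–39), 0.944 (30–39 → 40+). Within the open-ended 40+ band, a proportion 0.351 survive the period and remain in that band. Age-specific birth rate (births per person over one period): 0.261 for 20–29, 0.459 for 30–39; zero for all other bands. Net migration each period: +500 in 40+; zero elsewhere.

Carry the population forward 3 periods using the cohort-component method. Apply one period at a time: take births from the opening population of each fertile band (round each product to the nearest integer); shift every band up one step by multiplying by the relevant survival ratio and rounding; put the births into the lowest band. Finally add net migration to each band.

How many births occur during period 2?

2704

(Groups numbered youngest = 1 to oldest = 5.)
Period 1:
Births: 3300 × 0.261 = 861 ; 3400 × 0.459 = 1561 → 2422
Group 2: 2250 × 0.967 = 2176
Group 3: 5050 × 0.968 = 4888
Group 4: 3300 × 0.943 = 3112
Group 5: 3400 × 0.944 + 2000 × 0.351 = 3210 + 702 = 3912
Net migration: Group 5 + 500 → 4412
→ [2422, 2176, 4888, 3112, 4412]
Period 2:
Births: 4888 × 0.261 = 1276 ; 3112 × 0.459 = 1428 → 2704
Group 2: 2422 × 0.967 = 2342
Group 3: 2176 × 0.968 = 2106
Group 4: 4888 × 0.943 = 4609
Group 5: 3112 × 0.944 + 4412 × 0.351 = 2938 + 1549 = 4487
Net migration: Group 5 + 500 → 4987
→ [2704, 2342, 2106, 4609, 4987]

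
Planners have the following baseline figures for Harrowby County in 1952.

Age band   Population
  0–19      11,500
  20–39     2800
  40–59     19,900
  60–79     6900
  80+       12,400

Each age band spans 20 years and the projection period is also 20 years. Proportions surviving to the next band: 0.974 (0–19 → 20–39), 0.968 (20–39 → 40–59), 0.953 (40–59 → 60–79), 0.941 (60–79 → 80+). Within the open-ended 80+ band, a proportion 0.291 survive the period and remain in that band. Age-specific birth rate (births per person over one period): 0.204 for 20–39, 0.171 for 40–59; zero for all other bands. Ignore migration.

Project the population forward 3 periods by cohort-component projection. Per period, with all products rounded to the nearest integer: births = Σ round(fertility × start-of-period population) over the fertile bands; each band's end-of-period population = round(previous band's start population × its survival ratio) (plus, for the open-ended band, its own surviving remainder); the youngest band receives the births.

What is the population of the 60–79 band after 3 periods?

10333

[period 1]
Births: 2800 × 0.204 = 571, 19900 × 0.171 = 3403 → total 3974
20–39: 11500 × 0.974 = 11201
40–59: 2800 × 0.968 = 2710
60–79: 19900 × 0.953 = 18965
80+: 6900 × 0.941 + 12400 × 0.291 = 6493 + 3608 = 10101
Population now: 0–19=3974, 20–39=11201, 40–59=2710, 60–79=18965, 80+=10101
[period 2]
Births: 11201 × 0.204 = 2285, 2710 × 0.171 = 463 → total 2748
20–39: 3974 × 0.974 = 3871
40–59: 11201 × 0.968 = 10843
60–79: 2710 × 0.953 = 2583
80+: 18965 × 0.941 + 10101 × 0.291 = 17846 + 2939 = 20785
Population now: 0–19=2748, 20–39=3871, 40–59=10843, 60–79=2583, 80+=20785
[period 3]
Births: 3871 × 0.204 = 790, 10843 × 0.171 = 1854 → total 2644
20–39: 2748 × 0.974 = 2677
40–59: 3871 × 0.968 = 3747
60–79: 10843 × 0.953 = 10333
80+: 2583 × 0.941 + 20785 × 0.291 = 2431 + 6048 = 8479
Population now: 0–19=2644, 20–39=2677, 40–59=3747, 60–79=10333, 80+=8479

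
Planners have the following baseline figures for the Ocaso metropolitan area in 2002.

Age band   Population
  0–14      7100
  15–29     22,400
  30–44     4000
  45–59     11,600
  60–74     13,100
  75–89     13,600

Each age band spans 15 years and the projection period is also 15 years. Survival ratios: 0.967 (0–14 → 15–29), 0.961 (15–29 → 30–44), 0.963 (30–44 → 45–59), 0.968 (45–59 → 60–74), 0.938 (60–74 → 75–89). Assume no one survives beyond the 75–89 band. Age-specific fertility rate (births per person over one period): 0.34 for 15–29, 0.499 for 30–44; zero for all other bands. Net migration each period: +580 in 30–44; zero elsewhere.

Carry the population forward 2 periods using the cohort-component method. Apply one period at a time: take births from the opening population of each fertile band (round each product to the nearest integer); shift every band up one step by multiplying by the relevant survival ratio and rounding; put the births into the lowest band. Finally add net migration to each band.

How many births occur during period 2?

13365

Period 1:
Births: 22400 × 0.34 = 7616 ; 4000 × 0.499 = 1996 → total 9612
15–29: 7100 × 0.967 = 6866
30–44: 22400 × 0.961 = 21526
45–59: 4000 × 0.963 = 3852
60–74: 11600 × 0.968 = 11229
75–89: 13100 × 0.938 = 12288
Net migration: 30–44 + 580 → 22106
Population now: 0–14=9612, 15–29=6866, 30–44=22106, 45–59=3852, 60–74=11229, 75–89=12288
Period 2:
Births: 6866 × 0.34 = 2334 ; 22106 × 0.499 = 11031 → total 13365
15–29: 9612 × 0.967 = 9295
30–44: 6866 × 0.961 = 6598
45–59: 22106 × 0.963 = 21288
60–74: 3852 × 0.968 = 3729
75–89: 11229 × 0.938 = 10533
Net migration: 30–44 + 580 → 7178
Population now: 0–14=13365, 15–29=9295, 30–44=7178, 45–59=21288, 60–74=3729, 75–89=10533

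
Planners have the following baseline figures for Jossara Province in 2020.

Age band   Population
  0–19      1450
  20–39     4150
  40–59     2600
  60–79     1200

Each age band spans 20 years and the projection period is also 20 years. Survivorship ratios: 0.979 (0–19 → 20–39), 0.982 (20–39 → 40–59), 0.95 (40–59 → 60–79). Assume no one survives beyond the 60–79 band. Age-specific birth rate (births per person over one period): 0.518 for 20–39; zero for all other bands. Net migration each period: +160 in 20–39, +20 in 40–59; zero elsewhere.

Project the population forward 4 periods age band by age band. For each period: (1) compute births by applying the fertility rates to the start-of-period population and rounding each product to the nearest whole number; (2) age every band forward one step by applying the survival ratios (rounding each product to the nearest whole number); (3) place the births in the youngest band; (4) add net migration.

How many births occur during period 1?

2150

Period 1:
Births: 4150 × 0.518 = 2150
20–39: 1450 × 0.979 = 1420
40–59: 4150 × 0.982 = 4075
60–79: 2600 × 0.95 = 2470
Net migration: 20–39 + 160 → 1580; 40–59 + 20 → 4095
End of period: [2150, 1580, 4095, 2470]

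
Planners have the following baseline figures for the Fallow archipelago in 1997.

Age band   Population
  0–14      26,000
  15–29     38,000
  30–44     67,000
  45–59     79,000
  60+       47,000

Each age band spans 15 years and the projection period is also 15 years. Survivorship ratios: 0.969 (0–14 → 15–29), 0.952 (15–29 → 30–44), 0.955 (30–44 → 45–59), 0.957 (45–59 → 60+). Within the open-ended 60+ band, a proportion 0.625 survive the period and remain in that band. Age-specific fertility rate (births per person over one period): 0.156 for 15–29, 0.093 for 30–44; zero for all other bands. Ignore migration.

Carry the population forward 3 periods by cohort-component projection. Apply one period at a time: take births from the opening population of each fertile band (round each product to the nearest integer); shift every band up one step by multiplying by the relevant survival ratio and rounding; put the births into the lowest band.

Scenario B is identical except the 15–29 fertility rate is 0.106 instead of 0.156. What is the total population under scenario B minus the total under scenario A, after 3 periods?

-3756

Call the bands 1 to 5, youngest first.
Period 1:
Births: 38000 * 0.156 = 5928, 67000 * 0.093 = 6231 ⇒ total 12159
Band 2: 26000 * 0.969 = 25194
Band 3: 38000 * 0.952 = 36176
Band 4: 67000 * 0.955 = 63985
Band 5: 79000 * 0.957 + 47000 * 0.625 = 75603 + 29375 = 104978
End of period: [12159, 25194, 36176, 63985, 104978]
Period 2:
Births: 25194 * 0.156 = 3930, 36176 * 0.093 = 3364 ⇒ total 7294
Band 2: 12159 * 0.969 = 11782
Band 3: 25194 * 0.952 = 23985
Band 4: 36176 * 0.955 = 34548
Band 5: 63985 * 0.957 + 104978 * 0.625 = 61234 + 65611 = 126845
End of period: [7294, 11782, 23985, 34548, 126845]
Period 3:
Births: 11782 * 0.156 = 1838, 23985 * 0.093 = 2231 ⇒ total 4069
Band 2: 7294 * 0.969 = 7068
Band 3: 11782 * 0.952 = 11216
Band 4: 23985 * 0.955 = 22906
Band 5: 34548 * 0.957 + 126845 * 0.625 = 33062 + 79278 = 112340
End of period: [4069, 7068, 11216, 22906, 112340]
Scenario A total after 3 periods: 157599
Scenario B projection —
Period 1:
Births: 38000 * 0.106 = 4028, 67000 * 0.093 = 6231 ⇒ total 10259
Band 2: 26000 * 0.969 = 25194
Band 3: 38000 * 0.952 = 36176
Band 4: 67000 * 0.955 = 63985
Band 5: 79000 * 0.957 + 47000 * 0.625 = 75603 + 29375 = 104978
End of period: [10259, 25194, 36176, 63985, 104978]
Period 2:
Births: 25194 * 0.106 = 2671, 36176 * 0.093 = 3364 ⇒ total 6035
Band 2: 10259 * 0.969 = 9941
Band 3: 25194 * 0.952 = 23985
Band 4: 36176 * 0.955 = 34548
Band 5: 63985 * 0.957 + 104978 * 0.625 = 61234 + 65611 = 126845
End of period: [6035, 9941, 23985, 34548, 126845]
Period 3:
Births: 9941 * 0.106 = 1054, 23985 * 0.093 = 2231 ⇒ total 3285
Band 2: 6035 * 0.969 = 5848
Band 3: 9941 * 0.952 = 9464
Band 4: 23985 * 0.955 = 22906
Band 5: 34548 * 0.957 + 126845 * 0.625 = 33062 + 79278 = 112340
End of period: [3285, 5848, 9464, 22906, 112340]
Scenario B total after 3 periods: 153843
Difference B − A = 153843 − 157599 = -3756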